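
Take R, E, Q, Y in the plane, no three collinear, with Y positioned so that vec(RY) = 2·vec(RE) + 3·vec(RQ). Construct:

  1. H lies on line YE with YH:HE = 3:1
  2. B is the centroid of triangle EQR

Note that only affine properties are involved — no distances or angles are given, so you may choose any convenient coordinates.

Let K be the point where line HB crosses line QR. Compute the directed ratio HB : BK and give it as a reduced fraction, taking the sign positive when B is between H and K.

Work in coordinates with R = (0, 0), E = (1, 0), Q = (0, 1), Y = (2, 3).
1. H lies on line YE with YH:HE = 3:1 ⇒ H = (5/4, 3/4)
2. B is the centroid of triangle EQR ⇒ B = (1/3, 1/3)
line HB meets QR at K = (0, 2/11)
B = H + t·(K−H) with t = 11/15, so HB:BK = 11/15:4/15

HB:BK = 11/4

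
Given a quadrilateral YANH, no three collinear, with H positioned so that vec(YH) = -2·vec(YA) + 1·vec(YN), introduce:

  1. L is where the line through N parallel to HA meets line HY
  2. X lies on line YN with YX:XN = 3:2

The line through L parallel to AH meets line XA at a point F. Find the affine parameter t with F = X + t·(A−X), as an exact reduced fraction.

Set Y = (0, 0), A = (1, 0), N = (0, 1), H = (-2, 1); any affine frame gives the same invariant.
1. L is where the line through N parallel to HA meets line HY ⇒ L = (-6, 3)
2. X lies on line YN with YX:XN = 3:2 ⇒ X = (0, 3/5)
through L parallel to AH: direction (-3, 1); meets XA at F = (-3/2, 3/2)
F = X + t·(A−X) with t = -3/2

t = -3/2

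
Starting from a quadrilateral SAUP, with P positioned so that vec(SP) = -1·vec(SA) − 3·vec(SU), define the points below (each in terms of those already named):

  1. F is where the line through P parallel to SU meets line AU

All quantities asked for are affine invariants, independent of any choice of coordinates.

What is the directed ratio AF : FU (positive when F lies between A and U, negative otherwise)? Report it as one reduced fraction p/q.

AF:FU = -2

Set S = (0, 0), A = (1, 0), U = (0, 1), P = (-1, -3); any affine frame gives the same invariant.
1. F is where the line through P parallel to SU meets line AU ⇒ F = (-1, 2)
F = A + t·(U−A) with t = 2, so AF:FU = t:(1−t) = 2:-1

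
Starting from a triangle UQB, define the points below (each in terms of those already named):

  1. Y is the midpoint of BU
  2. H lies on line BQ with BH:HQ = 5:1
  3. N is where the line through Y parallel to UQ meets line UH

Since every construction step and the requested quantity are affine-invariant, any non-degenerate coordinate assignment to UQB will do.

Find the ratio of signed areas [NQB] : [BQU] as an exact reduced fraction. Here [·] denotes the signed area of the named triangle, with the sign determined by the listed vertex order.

[NQB]:[BQU] = 2

Assign U = (0, 0), Q = (1, 0), B = (0, 1) — the answer is frame-independent, so this choice is without loss of generality.
1. Y is the midpoint of BU ⇒ Y = (0, 1/2)
2. H lies on line BQ with BH:HQ = 5:1 ⇒ H = (5/6, 1/6)
3. N is where the line through Y parallel to UQ meets line UH ⇒ N = (5/2, 1/2)
2·[NQB] = -2, 2·[BQU] = -1
[NQB]:[BQU] = -2:-1 = 2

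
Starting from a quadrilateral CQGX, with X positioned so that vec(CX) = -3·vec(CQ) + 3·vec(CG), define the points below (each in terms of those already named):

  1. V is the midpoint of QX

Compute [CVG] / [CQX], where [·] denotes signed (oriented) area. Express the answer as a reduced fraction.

Set C = (0, 0), Q = (1, 0), G = (0, 1), X = (-3, 3); any affine frame gives the same invariant.
1. V is the midpoint of QX ⇒ V = (-1, 3/2)
2·[CVG] = -1, 2·[CQX] = 3
[CVG]:[CQX] = -1:3 = -1/3

[CVG]:[CQX] = -1/3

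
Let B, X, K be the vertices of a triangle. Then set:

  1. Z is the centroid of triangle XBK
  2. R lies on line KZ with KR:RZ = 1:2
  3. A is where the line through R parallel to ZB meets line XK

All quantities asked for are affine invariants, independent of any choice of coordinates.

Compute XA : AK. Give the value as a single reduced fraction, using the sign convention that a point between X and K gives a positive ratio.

Set B = (0, 0), X = (1, 0), K = (0, 1); any affine frame gives the same invariant.
1. Z is the centroid of triangle XBK ⇒ Z = (1/3, 1/3)
2. R lies on line KZ with KR:RZ = 1:2 ⇒ R = (1/9, 7/9)
3. A is where the line through R parallel to ZB meets line XK ⇒ A = (1/6, 5/6)
A = X + t·(K−X) with t = 5/6, so XA:AK = t:(1−t) = 5/6:1/6

XA:AK = 5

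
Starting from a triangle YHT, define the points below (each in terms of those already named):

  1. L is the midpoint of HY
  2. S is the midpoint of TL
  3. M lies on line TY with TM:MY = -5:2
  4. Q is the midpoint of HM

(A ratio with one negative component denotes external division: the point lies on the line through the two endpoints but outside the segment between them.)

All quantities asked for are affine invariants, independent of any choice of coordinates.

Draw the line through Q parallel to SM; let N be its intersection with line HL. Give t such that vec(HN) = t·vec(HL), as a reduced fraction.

t = 6/7

Work in coordinates with Y = (0, 0), H = (1, 0), T = (0, 1).
1. L is the midpoint of HY ⇒ L = (1/2, 0)
2. S is the midpoint of TL ⇒ S = (1/4, 1/2)
3. M lies on line TY with TM:MY = -5:2 ⇒ M = (0, -2/3)
4. Q is the midpoint of HM ⇒ Q = (1/2, -1/3)
through Q parallel to SM: direction (-1/4, -7/6); meets HL at N = (4/7, 0)
N = H + t·(L−H) with t = 6/7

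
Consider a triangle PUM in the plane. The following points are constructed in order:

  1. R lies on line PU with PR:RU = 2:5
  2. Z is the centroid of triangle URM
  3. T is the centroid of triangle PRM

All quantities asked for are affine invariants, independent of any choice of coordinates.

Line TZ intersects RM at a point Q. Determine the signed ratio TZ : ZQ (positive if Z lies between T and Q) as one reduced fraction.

Work in coordinates with P = (0, 0), U = (1, 0), M = (0, 1).
1. R lies on line PU with PR:RU = 2:5 ⇒ R = (2/7, 0)
2. Z is the centroid of triangle URM ⇒ Z = (3/7, 1/3)
3. T is the centroid of triangle PRM ⇒ T = (2/21, 1/3)
line TZ meets RM at Q = (4/21, 1/3)
Z = T + t·(Q−T) with t = 7/2, so TZ:ZQ = 7/2:-5/2

TZ:ZQ = -7/5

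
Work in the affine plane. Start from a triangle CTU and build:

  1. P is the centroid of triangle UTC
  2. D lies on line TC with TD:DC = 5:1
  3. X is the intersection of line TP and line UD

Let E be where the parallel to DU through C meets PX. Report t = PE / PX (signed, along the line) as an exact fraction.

Set C = (0, 0), T = (1, 0), U = (0, 1); any affine frame gives the same invariant.
1. P is the centroid of triangle UTC ⇒ P = (1/3, 1/3)
2. D lies on line TC with TD:DC = 5:1 ⇒ D = (1/6, 0)
3. X is the intersection of line TP and line UD ⇒ X = (1/11, 5/11)
through C parallel to DU: direction (-1/6, 1); meets PX at E = (-1/11, 6/11)
E = P + t·(X−P) with t = 7/4

t = 7/4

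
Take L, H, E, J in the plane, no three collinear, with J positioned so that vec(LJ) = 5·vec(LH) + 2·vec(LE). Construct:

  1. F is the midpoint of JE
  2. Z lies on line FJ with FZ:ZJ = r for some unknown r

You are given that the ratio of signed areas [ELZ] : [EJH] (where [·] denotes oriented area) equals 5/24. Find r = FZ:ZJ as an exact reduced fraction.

Set L = (0, 0), H = (1, 0), E = (0, 1), J = (5, 2); any affine frame gives the same invariant.
1. F is the midpoint of JE ⇒ F = (5/2, 3/2)
2. With FZ:ZJ = r, write λ = r/(r+1) so Z = F + λ·(J−F); Z is affine-linear in λ
Every point depending on Z is an affine combination of Z and λ-independent points, so each such coordinate is linear in λ; the λ² term in each signed area is a multiple of (J−F)×(J−F) = 0, so 2·[ELZ] and 2·[EJH] are each linear in λ. Evaluating at λ=0 and λ=1:
  2·[ELZ] = 5/2·λ + 5/2,   2·[EJH] = -6
So [ELZ]:[EJH] = (5/2·λ + 5/2) / (-6). Setting this equal to 5/24:
  5/2·λ + 5/2 = 5/24·(-6)  ⇒  λ = -3/2
Then r = λ/(1−λ) = (-3/2)/(5/2) = -3/5. Check: with r = -3/5, Z = (-5/4, 3/4) and [ELZ]:[EJH] = 5/24 as required.

r = -3/5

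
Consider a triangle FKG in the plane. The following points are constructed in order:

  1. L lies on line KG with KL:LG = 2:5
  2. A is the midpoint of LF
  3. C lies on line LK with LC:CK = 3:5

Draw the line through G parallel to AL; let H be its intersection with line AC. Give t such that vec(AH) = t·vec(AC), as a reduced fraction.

t = -20/3

Assign F = (0, 0), K = (1, 0), G = (0, 1) — the answer is frame-independent, so this choice is without loss of generality.
1. L lies on line KG with KL:LG = 2:5 ⇒ L = (5/7, 2/7)
2. A is the midpoint of LF ⇒ A = (5/14, 1/7)
3. C lies on line LK with LC:CK = 3:5 ⇒ C = (23/28, 5/28)
through G parallel to AL: direction (5/14, 1/7); meets AC at H = (-115/42, -2/21)
H = A + t·(C−A) with t = -20/3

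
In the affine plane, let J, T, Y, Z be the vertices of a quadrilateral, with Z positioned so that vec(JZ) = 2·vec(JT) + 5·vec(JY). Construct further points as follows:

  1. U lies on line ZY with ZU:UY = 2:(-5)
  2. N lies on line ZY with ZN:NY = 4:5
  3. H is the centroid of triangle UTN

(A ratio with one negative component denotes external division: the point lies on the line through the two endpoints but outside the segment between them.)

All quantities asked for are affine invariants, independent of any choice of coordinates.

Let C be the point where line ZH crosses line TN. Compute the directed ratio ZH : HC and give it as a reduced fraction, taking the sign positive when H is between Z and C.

Work in coordinates with J = (0, 0), T = (1, 0), Y = (0, 1), Z = (2, 5).
1. U lies on line ZY with ZU:UY = 2:(-5) ⇒ U = (10/3, 23/3)
2. N lies on line ZY with ZN:NY = 4:5 ⇒ N = (10/9, 29/9)
3. H is the centroid of triangle UTN ⇒ H = (49/27, 98/27)
line ZH meets TN at C = (8/9, -29/9)
H = Z + t·(C−Z) with t = 1/6, so ZH:HC = 1/6:5/6

ZH:HC = 1/5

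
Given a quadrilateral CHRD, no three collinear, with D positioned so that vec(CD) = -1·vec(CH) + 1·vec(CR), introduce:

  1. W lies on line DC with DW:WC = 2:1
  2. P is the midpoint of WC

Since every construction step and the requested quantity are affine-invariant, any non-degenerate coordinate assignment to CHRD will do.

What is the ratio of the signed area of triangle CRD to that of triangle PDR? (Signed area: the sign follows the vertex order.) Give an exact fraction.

Work in coordinates with C = (0, 0), H = (1, 0), R = (0, 1), D = (-1, 1).
1. W lies on line DC with DW:WC = 2:1 ⇒ W = (-1/3, 1/3)
2. P is the midpoint of WC ⇒ P = (-1/6, 1/6)
2·[CRD] = 1, 2·[PDR] = -5/6
[CRD]:[PDR] = 1:-5/6 = -6/5

[CRD]:[PDR] = -6/5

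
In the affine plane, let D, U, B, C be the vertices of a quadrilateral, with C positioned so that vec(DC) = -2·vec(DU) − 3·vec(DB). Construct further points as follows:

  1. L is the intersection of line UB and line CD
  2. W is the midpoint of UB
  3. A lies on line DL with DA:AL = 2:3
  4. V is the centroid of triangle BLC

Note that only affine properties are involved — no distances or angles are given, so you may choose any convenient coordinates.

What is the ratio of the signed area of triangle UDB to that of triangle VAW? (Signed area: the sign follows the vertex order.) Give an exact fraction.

Choose coordinates D = (0, 0), U = (1, 0), B = (0, 1), C = (-2, -3).
1. L is the intersection of line UB and line CD ⇒ L = (2/5, 3/5)
2. W is the midpoint of UB ⇒ W = (1/2, 1/2)
3. A lies on line DL with DA:AL = 2:3 ⇒ A = (4/25, 6/25)
4. V is the centroid of triangle BLC ⇒ V = (-8/15, -7/15)
2·[UDB] = -1, 2·[VAW] = -3/50
[UDB]:[VAW] = -1:-3/50 = 50/3

[UDB]:[VAW] = 50/3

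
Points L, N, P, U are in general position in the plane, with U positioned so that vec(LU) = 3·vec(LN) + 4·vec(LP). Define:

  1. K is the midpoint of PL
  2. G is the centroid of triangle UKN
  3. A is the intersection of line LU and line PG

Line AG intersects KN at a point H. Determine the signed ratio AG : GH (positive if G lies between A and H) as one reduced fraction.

Assign L = (0, 0), N = (1, 0), P = (0, 1), U = (3, 4) — the answer is frame-independent, so this choice is without loss of generality.
1. K is the midpoint of PL ⇒ K = (0, 1/2)
2. G is the centroid of triangle UKN ⇒ G = (4/3, 3/2)
3. A is the intersection of line LU and line PG ⇒ A = (24/23, 32/23)
line AG meets KN at H = (-4/7, 11/14)
G = A + t·(H−A) with t = -7/39, so AG:GH = -7/39:46/39

AG:GH = -7/46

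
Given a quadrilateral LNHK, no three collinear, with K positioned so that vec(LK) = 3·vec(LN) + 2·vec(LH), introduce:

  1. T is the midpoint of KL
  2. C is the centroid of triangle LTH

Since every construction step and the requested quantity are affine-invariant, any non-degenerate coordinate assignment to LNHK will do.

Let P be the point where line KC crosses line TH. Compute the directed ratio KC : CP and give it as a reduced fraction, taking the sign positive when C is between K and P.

Choose coordinates L = (0, 0), N = (1, 0), H = (0, 1), K = (3, 2).
1. T is the midpoint of KL ⇒ T = (3/2, 1)
2. C is the centroid of triangle LTH ⇒ C = (1/2, 2/3)
line KC meets TH at P = (9/8, 1)
C = K + t·(P−K) with t = 4/3, so KC:CP = 4/3:-1/3

KC:CP = -4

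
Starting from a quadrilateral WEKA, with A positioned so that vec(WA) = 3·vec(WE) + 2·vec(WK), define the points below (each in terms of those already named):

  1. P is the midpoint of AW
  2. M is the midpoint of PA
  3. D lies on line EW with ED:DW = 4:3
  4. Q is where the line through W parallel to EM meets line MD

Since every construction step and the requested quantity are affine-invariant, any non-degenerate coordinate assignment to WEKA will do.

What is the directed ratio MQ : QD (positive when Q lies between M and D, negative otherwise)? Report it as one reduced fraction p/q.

MQ:QD = -7/3

Set W = (0, 0), E = (1, 0), K = (0, 1), A = (3, 2); any affine frame gives the same invariant.
1. P is the midpoint of AW ⇒ P = (3/2, 1)
2. M is the midpoint of PA ⇒ M = (9/4, 3/2)
3. D lies on line EW with ED:DW = 4:3 ⇒ D = (3/7, 0)
4. Q is where the line through W parallel to EM meets line MD ⇒ Q = (-15/16, -9/8)
Q = M + t·(D−M) with t = 7/4, so MQ:QD = t:(1−t) = 7/4:-3/4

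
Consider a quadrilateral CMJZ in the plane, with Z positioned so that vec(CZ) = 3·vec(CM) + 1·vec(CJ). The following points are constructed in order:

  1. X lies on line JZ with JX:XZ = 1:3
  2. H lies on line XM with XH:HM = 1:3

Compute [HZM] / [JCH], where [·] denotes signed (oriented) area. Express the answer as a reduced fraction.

[HZM]:[JCH] = -27/13

Work in coordinates with C = (0, 0), M = (1, 0), J = (0, 1), Z = (3, 1).
1. X lies on line JZ with JX:XZ = 1:3 ⇒ X = (3/4, 1)
2. H lies on line XM with XH:HM = 1:3 ⇒ H = (13/16, 3/4)
2·[HZM] = -27/16, 2·[JCH] = 13/16
[HZM]:[JCH] = -27/16:13/16 = -27/13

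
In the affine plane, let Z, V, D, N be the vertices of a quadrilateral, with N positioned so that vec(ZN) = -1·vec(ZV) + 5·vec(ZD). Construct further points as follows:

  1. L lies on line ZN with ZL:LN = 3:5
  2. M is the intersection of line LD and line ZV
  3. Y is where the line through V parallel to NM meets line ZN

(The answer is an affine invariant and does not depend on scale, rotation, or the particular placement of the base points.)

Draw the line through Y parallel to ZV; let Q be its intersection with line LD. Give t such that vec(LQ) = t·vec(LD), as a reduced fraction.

t = -235/21

Work in coordinates with Z = (0, 0), V = (1, 0), D = (0, 1), N = (-1, 5).
1. L lies on line ZN with ZL:LN = 3:5 ⇒ L = (-3/8, 15/8)
2. M is the intersection of line LD and line ZV ⇒ M = (3/7, 0)
3. Y is where the line through V parallel to NM meets line ZN ⇒ Y = (-7/3, 35/3)
through Y parallel to ZV: direction (1, 0); meets LD at Q = (-32/7, 35/3)
Q = L + t·(D−L) with t = -235/21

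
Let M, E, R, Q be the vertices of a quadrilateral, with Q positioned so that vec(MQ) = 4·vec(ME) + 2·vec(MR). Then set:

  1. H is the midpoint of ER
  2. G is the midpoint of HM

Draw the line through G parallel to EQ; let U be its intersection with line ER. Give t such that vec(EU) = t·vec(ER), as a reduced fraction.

t = 9/20

Work in coordinates with M = (0, 0), E = (1, 0), R = (0, 1), Q = (4, 2).
1. H is the midpoint of ER ⇒ H = (1/2, 1/2)
2. G is the midpoint of HM ⇒ G = (1/4, 1/4)
through G parallel to EQ: direction (3, 2); meets ER at U = (11/20, 9/20)
U = E + t·(R−E) with t = 9/20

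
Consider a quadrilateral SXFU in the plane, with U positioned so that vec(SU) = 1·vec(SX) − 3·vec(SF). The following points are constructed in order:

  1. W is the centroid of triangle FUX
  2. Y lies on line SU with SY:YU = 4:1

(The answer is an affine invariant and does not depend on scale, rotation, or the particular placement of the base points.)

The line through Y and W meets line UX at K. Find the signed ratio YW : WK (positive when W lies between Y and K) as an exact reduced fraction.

Assign S = (0, 0), X = (1, 0), F = (0, 1), U = (1, -3) — the answer is frame-independent, so this choice is without loss of generality.
1. W is the centroid of triangle FUX ⇒ W = (2/3, -2/3)
2. Y lies on line SU with SY:YU = 4:1 ⇒ Y = (4/5, -12/5)
line YW meets UX at K = (1, -5)
W = Y + t·(K−Y) with t = -2/3, so YW:WK = -2/3:5/3

YW:WK = -2/5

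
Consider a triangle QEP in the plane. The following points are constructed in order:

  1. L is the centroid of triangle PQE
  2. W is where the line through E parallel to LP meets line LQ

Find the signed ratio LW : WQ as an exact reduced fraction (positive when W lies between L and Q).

Assign Q = (0, 0), E = (1, 0), P = (0, 1) — the answer is frame-independent, so this choice is without loss of generality.
1. L is the centroid of triangle PQE ⇒ L = (1/3, 1/3)
2. W is where the line through E parallel to LP meets line LQ ⇒ W = (2/3, 2/3)
W = L + t·(Q−L) with t = -1, so LW:WQ = t:(1−t) = -1:2

LW:WQ = -1/2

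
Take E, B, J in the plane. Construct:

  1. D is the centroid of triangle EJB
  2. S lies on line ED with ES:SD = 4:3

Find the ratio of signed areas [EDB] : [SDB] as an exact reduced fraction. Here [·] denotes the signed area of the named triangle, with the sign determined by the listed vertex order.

[EDB]:[SDB] = 7/3

Assign E = (0, 0), B = (1, 0), J = (0, 1) — the answer is frame-independent, so this choice is without loss of generality.
1. D is the centroid of triangle EJB ⇒ D = (1/3, 1/3)
2. S lies on line ED with ES:SD = 4:3 ⇒ S = (4/21, 4/21)
2·[EDB] = -1/3, 2·[SDB] = -1/7
[EDB]:[SDB] = -1/3:-1/7 = 7/3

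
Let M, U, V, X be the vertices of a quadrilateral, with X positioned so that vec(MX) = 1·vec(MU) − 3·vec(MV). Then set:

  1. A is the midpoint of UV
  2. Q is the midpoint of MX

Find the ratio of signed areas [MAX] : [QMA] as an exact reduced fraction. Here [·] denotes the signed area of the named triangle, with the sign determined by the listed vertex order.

Set M = (0, 0), U = (1, 0), V = (0, 1), X = (1, -3); any affine frame gives the same invariant.
1. A is the midpoint of UV ⇒ A = (1/2, 1/2)
2. Q is the midpoint of MX ⇒ Q = (1/2, -3/2)
2·[MAX] = -2, 2·[QMA] = -1
[MAX]:[QMA] = -2:-1 = 2

[MAX]:[QMA] = 2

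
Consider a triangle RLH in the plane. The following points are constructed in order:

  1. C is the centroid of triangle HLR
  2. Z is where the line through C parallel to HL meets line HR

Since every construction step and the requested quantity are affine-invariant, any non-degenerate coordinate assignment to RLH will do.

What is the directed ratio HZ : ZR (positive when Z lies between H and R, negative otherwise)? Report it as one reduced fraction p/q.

Assign R = (0, 0), L = (1, 0), H = (0, 1) — the answer is frame-independent, so this choice is without loss of generality.
1. C is the centroid of triangle HLR ⇒ C = (1/3, 1/3)
2. Z is where the line through C parallel to HL meets line HR ⇒ Z = (0, 2/3)
Z = H + t·(R−H) with t = 1/3, so HZ:ZR = t:(1−t) = 1/3:2/3

HZ:ZR = 1/2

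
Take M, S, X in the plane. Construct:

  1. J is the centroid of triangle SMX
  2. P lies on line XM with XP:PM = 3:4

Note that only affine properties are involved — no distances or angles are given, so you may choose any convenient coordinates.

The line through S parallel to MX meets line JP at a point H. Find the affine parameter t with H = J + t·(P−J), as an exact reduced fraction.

Set M = (0, 0), S = (1, 0), X = (0, 1); any affine frame gives the same invariant.
1. J is the centroid of triangle SMX ⇒ J = (1/3, 1/3)
2. P lies on line XM with XP:PM = 3:4 ⇒ P = (0, 4/7)
through S parallel to MX: direction (0, 1); meets JP at H = (1, -1/7)
H = J + t·(P−J) with t = -2

t = -2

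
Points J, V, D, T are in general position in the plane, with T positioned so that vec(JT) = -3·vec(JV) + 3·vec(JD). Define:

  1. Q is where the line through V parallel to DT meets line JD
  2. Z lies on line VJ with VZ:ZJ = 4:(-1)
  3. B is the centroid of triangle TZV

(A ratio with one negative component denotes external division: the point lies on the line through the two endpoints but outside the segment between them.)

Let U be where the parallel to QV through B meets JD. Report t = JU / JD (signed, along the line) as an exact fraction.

Work in coordinates with J = (0, 0), V = (1, 0), D = (0, 1), T = (-3, 3).
1. Q is where the line through V parallel to DT meets line JD ⇒ Q = (0, 2/3)
2. Z lies on line VJ with VZ:ZJ = 4:(-1) ⇒ Z = (-1/3, 0)
3. B is the centroid of triangle TZV ⇒ B = (-7/9, 1)
through B parallel to QV: direction (1, -2/3); meets JD at U = (0, 13/27)
U = J + t·(D−J) with t = 13/27

t = 13/27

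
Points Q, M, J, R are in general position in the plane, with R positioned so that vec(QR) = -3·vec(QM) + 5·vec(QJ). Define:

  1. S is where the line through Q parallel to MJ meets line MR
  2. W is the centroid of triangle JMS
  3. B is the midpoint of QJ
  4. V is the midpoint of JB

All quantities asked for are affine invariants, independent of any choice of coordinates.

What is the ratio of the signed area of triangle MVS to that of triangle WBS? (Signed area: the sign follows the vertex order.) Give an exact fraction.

[MVS]:[WBS] = 12/11

Set Q = (0, 0), M = (1, 0), J = (0, 1), R = (-3, 5); any affine frame gives the same invariant.
1. S is where the line through Q parallel to MJ meets line MR ⇒ S = (5, -5)
2. W is the centroid of triangle JMS ⇒ W = (2, -4/3)
3. B is the midpoint of QJ ⇒ B = (0, 1/2)
4. V is the midpoint of JB ⇒ V = (0, 3/4)
2·[MVS] = 2, 2·[WBS] = 11/6
[MVS]:[WBS] = 2:11/6 = 12/11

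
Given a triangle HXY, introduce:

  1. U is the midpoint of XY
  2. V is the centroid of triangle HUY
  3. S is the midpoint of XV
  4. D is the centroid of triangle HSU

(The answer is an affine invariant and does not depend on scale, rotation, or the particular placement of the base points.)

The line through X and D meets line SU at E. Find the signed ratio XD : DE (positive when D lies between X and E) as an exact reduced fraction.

Work in coordinates with H = (0, 0), X = (1, 0), Y = (0, 1).
1. U is the midpoint of XY ⇒ U = (1/2, 1/2)
2. V is the centroid of triangle HUY ⇒ V = (1/6, 1/2)
3. S is the midpoint of XV ⇒ S = (7/12, 1/4)
4. D is the centroid of triangle HSU ⇒ D = (13/36, 1/4)
line XD meets SU at E = (37/60, 3/20)
D = X + t·(E−X) with t = 5/3, so XD:DE = 5/3:-2/3

XD:DE = -5/2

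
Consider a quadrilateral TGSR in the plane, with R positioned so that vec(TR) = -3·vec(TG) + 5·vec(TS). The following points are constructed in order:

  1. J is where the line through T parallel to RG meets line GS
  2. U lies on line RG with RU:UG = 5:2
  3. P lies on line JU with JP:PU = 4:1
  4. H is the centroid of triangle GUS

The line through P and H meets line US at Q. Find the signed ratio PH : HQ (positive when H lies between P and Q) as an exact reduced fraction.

PH:HQ = -17/5

Work in coordinates with T = (0, 0), G = (1, 0), S = (0, 1), R = (-3, 5).
1. J is where the line through T parallel to RG meets line GS ⇒ J = (-4, 5)
2. U lies on line RG with RU:UG = 5:2 ⇒ U = (-1/7, 10/7)
3. P lies on line JU with JP:PU = 4:1 ⇒ P = (-32/35, 15/7)
4. H is the centroid of triangle GUS ⇒ H = (2/7, 17/21)
line PH meets US at Q = (-8/119, 143/119)
H = P + t·(Q−P) with t = 17/12, so PH:HQ = 17/12:-5/12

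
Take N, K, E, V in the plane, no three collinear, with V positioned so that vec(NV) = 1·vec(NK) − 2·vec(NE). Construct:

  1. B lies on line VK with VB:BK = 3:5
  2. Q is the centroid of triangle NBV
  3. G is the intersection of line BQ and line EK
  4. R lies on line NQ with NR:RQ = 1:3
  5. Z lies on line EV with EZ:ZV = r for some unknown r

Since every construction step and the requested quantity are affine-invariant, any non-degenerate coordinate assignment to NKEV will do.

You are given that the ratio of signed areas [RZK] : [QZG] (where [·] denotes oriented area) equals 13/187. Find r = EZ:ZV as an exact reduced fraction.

Work in coordinates with N = (0, 0), K = (1, 0), E = (0, 1), V = (1, -2).
1. B lies on line VK with VB:BK = 3:5 ⇒ B = (1, -5/4)
2. Q is the centroid of triangle NBV ⇒ Q = (2/3, -13/12)
3. G is the intersection of line BQ and line EK ⇒ G = (7/2, -5/2)
4. R lies on line NQ with NR:RQ = 1:3 ⇒ R = (1/6, -13/48)
5. With EZ:ZV = r, write λ = r/(r+1) so Z = E + λ·(V−E); Z is affine-linear in λ
Every point depending on Z is an affine combination of Z and λ-independent points, so each such coordinate is linear in λ; the λ² term in each signed area is a multiple of (V−E)×(V−E) = 0, so 2·[RZK] and 2·[QZG] are each linear in λ. Evaluating at λ=0 and λ=1:
  2·[RZK] = 133/48·λ − 53/48,   2·[QZG] = 85/12·λ − 119/24
So [RZK]:[QZG] = (133/48·λ − 53/48) / (85/12·λ − 119/24). Setting this equal to 13/187:
  133/48·λ − 53/48 = 13/187·(85/12·λ − 119/24)  ⇒  λ = 1/3
Then r = λ/(1−λ) = (1/3)/(2/3) = 1/2. Check: with r = 1/2, Z = (1/3, 0) and [RZK]:[QZG] = 13/187 as required.

r = 1/2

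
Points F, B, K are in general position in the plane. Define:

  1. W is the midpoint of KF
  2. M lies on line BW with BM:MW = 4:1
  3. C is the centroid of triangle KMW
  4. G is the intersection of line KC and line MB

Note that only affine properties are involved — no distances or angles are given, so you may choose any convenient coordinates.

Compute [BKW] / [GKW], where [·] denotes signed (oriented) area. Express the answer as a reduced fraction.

[BKW]:[GKW] = 10

Assign F = (0, 0), B = (1, 0), K = (0, 1) — the answer is frame-independent, so this choice is without loss of generality.
1. W is the midpoint of KF ⇒ W = (0, 1/2)
2. M lies on line BW with BM:MW = 4:1 ⇒ M = (1/5, 2/5)
3. C is the centroid of triangle KMW ⇒ C = (1/15, 19/30)
4. G is the intersection of line KC and line MB ⇒ G = (1/10, 9/20)
2·[BKW] = 1/2, 2·[GKW] = 1/20
[BKW]:[GKW] = 1/2:1/20 = 10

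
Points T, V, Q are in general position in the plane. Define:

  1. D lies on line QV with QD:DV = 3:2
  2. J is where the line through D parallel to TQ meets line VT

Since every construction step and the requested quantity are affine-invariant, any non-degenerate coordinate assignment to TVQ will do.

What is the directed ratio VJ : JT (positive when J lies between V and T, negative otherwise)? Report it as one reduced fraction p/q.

Set T = (0, 0), V = (1, 0), Q = (0, 1); any affine frame gives the same invariant.
1. D lies on line QV with QD:DV = 3:2 ⇒ D = (3/5, 2/5)
2. J is where the line through D parallel to TQ meets line VT ⇒ J = (3/5, 0)
J = V + t·(T−V) with t = 2/5, so VJ:JT = t:(1−t) = 2/5:3/5

VJ:JT = 2/3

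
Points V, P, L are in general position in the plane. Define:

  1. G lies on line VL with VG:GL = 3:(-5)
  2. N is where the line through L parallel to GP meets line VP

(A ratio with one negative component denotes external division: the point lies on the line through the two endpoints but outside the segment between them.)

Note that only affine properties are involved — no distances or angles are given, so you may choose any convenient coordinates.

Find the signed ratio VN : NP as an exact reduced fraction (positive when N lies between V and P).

VN:NP = -2/5

Assign V = (0, 0), P = (1, 0), L = (0, 1) — the answer is frame-independent, so this choice is without loss of generality.
1. G lies on line VL with VG:GL = 3:(-5) ⇒ G = (0, -3/2)
2. N is where the line through L parallel to GP meets line VP ⇒ N = (-2/3, 0)
N = V + t·(P−V) with t = -2/3, so VN:NP = t:(1−t) = -2/3:5/3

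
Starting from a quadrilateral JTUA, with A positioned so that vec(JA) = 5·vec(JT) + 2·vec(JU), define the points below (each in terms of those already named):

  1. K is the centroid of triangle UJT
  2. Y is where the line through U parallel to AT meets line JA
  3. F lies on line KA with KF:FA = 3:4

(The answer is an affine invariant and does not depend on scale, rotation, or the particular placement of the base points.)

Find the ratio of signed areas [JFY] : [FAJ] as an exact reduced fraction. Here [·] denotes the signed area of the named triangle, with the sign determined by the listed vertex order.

[JFY]:[FAJ] = -2

Assign J = (0, 0), T = (1, 0), U = (0, 1), A = (5, 2) — the answer is frame-independent, so this choice is without loss of generality.
1. K is the centroid of triangle UJT ⇒ K = (1/3, 1/3)
2. Y is where the line through U parallel to AT meets line JA ⇒ Y = (-10, -4)
3. F lies on line KA with KF:FA = 3:4 ⇒ F = (7/3, 22/21)
2·[JFY] = 8/7, 2·[FAJ] = -4/7
[JFY]:[FAJ] = 8/7:-4/7 = -2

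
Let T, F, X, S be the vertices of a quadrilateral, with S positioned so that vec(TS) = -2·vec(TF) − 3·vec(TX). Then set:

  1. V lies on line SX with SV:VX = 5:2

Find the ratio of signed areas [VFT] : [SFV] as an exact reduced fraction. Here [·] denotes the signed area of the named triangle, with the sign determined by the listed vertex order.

Assign T = (0, 0), F = (1, 0), X = (0, 1), S = (-2, -3) — the answer is frame-independent, so this choice is without loss of generality.
1. V lies on line SX with SV:VX = 5:2 ⇒ V = (-4/7, -1/7)
2·[VFT] = 1/7, 2·[SFV] = 30/7
[VFT]:[SFV] = 1/7:30/7 = 1/30

[VFT]:[SFV] = 1/30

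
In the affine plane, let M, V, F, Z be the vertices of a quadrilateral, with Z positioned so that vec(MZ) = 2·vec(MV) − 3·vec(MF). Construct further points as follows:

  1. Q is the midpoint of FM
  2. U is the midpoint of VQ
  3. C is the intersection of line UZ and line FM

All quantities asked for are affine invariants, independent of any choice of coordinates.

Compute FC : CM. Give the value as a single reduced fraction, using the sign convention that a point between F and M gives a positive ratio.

FC:CM = -1/4

Work in coordinates with M = (0, 0), V = (1, 0), F = (0, 1), Z = (2, -3).
1. Q is the midpoint of FM ⇒ Q = (0, 1/2)
2. U is the midpoint of VQ ⇒ U = (1/2, 1/4)
3. C is the intersection of line UZ and line FM ⇒ C = (0, 4/3)
C = F + t·(M−F) with t = -1/3, so FC:CM = t:(1−t) = -1/3:4/3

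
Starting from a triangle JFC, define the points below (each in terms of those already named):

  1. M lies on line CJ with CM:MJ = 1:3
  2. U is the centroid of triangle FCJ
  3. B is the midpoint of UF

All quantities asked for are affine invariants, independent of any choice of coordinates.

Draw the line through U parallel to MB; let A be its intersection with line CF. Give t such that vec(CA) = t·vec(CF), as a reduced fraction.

Choose coordinates J = (0, 0), F = (1, 0), C = (0, 1).
1. M lies on line CJ with CM:MJ = 1:3 ⇒ M = (0, 3/4)
2. U is the centroid of triangle FCJ ⇒ U = (1/3, 1/3)
3. B is the midpoint of UF ⇒ B = (2/3, 1/6)
through U parallel to MB: direction (2/3, -7/12); meets CF at A = (3, -2)
A = C + t·(F−C) with t = 3

t = 3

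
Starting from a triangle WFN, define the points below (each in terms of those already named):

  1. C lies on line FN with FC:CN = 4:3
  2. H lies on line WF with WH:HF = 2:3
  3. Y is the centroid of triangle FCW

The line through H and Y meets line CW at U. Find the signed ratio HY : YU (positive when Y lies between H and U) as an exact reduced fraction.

HY:YU = 1/5

Work in coordinates with W = (0, 0), F = (1, 0), N = (0, 1).
1. C lies on line FN with FC:CN = 4:3 ⇒ C = (3/7, 4/7)
2. H lies on line WF with WH:HF = 2:3 ⇒ H = (2/5, 0)
3. Y is the centroid of triangle FCW ⇒ Y = (10/21, 4/21)
line HY meets CW at U = (6/7, 8/7)
Y = H + t·(U−H) with t = 1/6, so HY:YU = 1/6:5/6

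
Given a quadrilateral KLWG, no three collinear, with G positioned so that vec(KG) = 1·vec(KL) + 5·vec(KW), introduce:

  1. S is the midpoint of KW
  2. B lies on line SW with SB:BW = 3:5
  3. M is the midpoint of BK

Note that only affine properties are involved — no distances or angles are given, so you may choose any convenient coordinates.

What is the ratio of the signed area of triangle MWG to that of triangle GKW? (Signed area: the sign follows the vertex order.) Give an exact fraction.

[MWG]:[GKW] = 21/32

Assign K = (0, 0), L = (1, 0), W = (0, 1), G = (1, 5) — the answer is frame-independent, so this choice is without loss of generality.
1. S is the midpoint of KW ⇒ S = (0, 1/2)
2. B lies on line SW with SB:BW = 3:5 ⇒ B = (0, 11/16)
3. M is the midpoint of BK ⇒ M = (0, 11/32)
2·[MWG] = -21/32, 2·[GKW] = -1
[MWG]:[GKW] = -21/32:-1 = 21/32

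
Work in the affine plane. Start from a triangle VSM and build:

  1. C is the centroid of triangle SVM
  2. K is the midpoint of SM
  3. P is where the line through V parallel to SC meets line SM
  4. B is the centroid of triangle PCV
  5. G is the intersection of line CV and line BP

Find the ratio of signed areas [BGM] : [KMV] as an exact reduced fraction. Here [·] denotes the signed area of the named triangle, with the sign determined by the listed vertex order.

[BGM]:[KMV] = -8/9

Work in coordinates with V = (0, 0), S = (1, 0), M = (0, 1).
1. C is the centroid of triangle SVM ⇒ C = (1/3, 1/3)
2. K is the midpoint of SM ⇒ K = (1/2, 1/2)
3. P is where the line through V parallel to SC meets line SM ⇒ P = (2, -1)
4. B is the centroid of triangle PCV ⇒ B = (7/9, -2/9)
5. G is the intersection of line CV and line BP ⇒ G = (1/6, 1/6)
2·[BGM] = -4/9, 2·[KMV] = 1/2
[BGM]:[KMV] = -4/9:1/2 = -8/9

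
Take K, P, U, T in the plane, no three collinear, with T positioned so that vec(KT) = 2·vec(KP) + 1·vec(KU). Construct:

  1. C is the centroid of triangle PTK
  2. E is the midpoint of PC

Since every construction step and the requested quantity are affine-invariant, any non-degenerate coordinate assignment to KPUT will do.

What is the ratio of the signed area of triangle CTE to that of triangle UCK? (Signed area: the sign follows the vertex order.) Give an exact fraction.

[CTE]:[UCK] = 1/6

Choose coordinates K = (0, 0), P = (1, 0), U = (0, 1), T = (2, 1).
1. C is the centroid of triangle PTK ⇒ C = (1, 1/3)
2. E is the midpoint of PC ⇒ E = (1, 1/6)
2·[CTE] = -1/6, 2·[UCK] = -1
[CTE]:[UCK] = -1/6:-1 = 1/6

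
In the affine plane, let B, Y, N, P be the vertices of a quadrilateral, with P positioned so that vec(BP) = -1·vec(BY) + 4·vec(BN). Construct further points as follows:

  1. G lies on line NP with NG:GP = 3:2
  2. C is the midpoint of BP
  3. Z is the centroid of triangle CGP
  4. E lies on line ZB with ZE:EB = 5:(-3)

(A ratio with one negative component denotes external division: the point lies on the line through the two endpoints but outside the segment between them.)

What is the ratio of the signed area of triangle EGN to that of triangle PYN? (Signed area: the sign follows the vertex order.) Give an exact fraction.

Assign B = (0, 0), Y = (1, 0), N = (0, 1), P = (-1, 4) — the answer is frame-independent, so this choice is without loss of generality.
1. G lies on line NP with NG:GP = 3:2 ⇒ G = (-3/5, 14/5)
2. C is the midpoint of BP ⇒ C = (-1/2, 2)
3. Z is the centroid of triangle CGP ⇒ Z = (-7/10, 44/15)
4. E lies on line ZB with ZE:EB = 5:(-3) ⇒ E = (21/20, -22/5)
2·[EGN] = -27/20, 2·[PYN] = -2
[EGN]:[PYN] = -27/20:-2 = 27/40

[EGN]:[PYN] = 27/40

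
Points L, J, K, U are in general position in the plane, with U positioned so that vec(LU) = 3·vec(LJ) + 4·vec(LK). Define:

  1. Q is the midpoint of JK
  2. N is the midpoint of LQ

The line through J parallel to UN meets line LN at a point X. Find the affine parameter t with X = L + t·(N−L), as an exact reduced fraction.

Work in coordinates with L = (0, 0), J = (1, 0), K = (0, 1), U = (3, 4).
1. Q is the midpoint of JK ⇒ Q = (1/2, 1/2)
2. N is the midpoint of LQ ⇒ N = (1/4, 1/4)
through J parallel to UN: direction (-11/4, -15/4); meets LN at X = (15/4, 15/4)
X = L + t·(N−L) with t = 15

t = 15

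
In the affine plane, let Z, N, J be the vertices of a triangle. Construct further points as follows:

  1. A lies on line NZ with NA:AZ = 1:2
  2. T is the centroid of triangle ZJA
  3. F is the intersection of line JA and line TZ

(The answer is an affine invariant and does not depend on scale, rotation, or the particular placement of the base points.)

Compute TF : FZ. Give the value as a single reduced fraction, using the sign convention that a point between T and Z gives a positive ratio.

TF:FZ = -1/3

Choose coordinates Z = (0, 0), N = (1, 0), J = (0, 1).
1. A lies on line NZ with NA:AZ = 1:2 ⇒ A = (2/3, 0)
2. T is the centroid of triangle ZJA ⇒ T = (2/9, 1/3)
3. F is the intersection of line JA and line TZ ⇒ F = (1/3, 1/2)
F = T + t·(Z−T) with t = -1/2, so TF:FZ = t:(1−t) = -1/2:3/2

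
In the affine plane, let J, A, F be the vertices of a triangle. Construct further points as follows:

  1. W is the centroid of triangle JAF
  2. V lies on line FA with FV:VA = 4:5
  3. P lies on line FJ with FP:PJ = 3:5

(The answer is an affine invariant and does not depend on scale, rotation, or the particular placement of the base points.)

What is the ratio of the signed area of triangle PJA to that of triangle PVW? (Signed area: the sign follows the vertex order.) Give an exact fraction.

[PJA]:[PVW] = -135/23

Choose coordinates J = (0, 0), A = (1, 0), F = (0, 1).
1. W is the centroid of triangle JAF ⇒ W = (1/3, 1/3)
2. V lies on line FA with FV:VA = 4:5 ⇒ V = (4/9, 5/9)
3. P lies on line FJ with FP:PJ = 3:5 ⇒ P = (0, 5/8)
2·[PJA] = 5/8, 2·[PVW] = -23/216
[PJA]:[PVW] = 5/8:-23/216 = -135/23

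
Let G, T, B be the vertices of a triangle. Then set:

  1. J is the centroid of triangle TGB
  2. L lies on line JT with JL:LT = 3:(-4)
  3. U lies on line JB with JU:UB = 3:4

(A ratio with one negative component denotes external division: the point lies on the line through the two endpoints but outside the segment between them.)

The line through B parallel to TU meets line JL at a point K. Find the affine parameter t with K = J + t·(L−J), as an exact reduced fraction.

t = -7/9

Work in coordinates with G = (0, 0), T = (1, 0), B = (0, 1).
1. J is the centroid of triangle TGB ⇒ J = (1/3, 1/3)
2. L lies on line JT with JL:LT = 3:(-4) ⇒ L = (-5/3, 4/3)
3. U lies on line JB with JU:UB = 3:4 ⇒ U = (4/21, 13/21)
through B parallel to TU: direction (-17/21, 13/21); meets JL at K = (17/9, -4/9)
K = J + t·(L−J) with t = -7/9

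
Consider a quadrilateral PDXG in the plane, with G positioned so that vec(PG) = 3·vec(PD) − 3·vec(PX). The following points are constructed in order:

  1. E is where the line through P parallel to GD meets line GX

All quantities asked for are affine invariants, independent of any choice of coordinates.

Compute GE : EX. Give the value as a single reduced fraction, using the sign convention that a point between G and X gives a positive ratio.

GE:EX = -3/2

Assign P = (0, 0), D = (1, 0), X = (0, 1), G = (3, -3) — the answer is frame-independent, so this choice is without loss of generality.
1. E is where the line through P parallel to GD meets line GX ⇒ E = (-6, 9)
E = G + t·(X−G) with t = 3, so GE:EX = t:(1−t) = 3:-2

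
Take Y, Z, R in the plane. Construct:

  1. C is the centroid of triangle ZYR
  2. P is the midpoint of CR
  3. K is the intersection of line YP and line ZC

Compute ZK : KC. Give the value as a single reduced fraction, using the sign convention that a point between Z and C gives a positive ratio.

ZK:KC = -4

Choose coordinates Y = (0, 0), Z = (1, 0), R = (0, 1).
1. C is the centroid of triangle ZYR ⇒ C = (1/3, 1/3)
2. P is the midpoint of CR ⇒ P = (1/6, 2/3)
3. K is the intersection of line YP and line ZC ⇒ K = (1/9, 4/9)
K = Z + t·(C−Z) with t = 4/3, so ZK:KC = t:(1−t) = 4/3:-1/3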